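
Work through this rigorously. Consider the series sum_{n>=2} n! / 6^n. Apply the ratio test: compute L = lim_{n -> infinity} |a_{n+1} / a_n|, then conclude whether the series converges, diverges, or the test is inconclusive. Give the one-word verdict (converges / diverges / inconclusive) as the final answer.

Let a_n denote the general term. Form the ratio a_{n+1}/a_n and simplify:
a_{n+1}/a_n = n/6 + 1/6
Take the limit as n -> infinity: L = infinity.
Since L = infinity > 1 (or L = infinity), the ratio test implies the series diverges.

diverges


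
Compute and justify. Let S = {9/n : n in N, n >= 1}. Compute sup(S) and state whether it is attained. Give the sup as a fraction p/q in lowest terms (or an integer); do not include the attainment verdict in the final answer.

Analysis:
- Values: 9, 9/2, 3, 9/4, ... strictly decreasing.
- The maximum is 9 (n=1); sup = 9 (attained).
- The set is bounded below by 0; 9/n -> 0 so 0 is the greatest lower bound.
- 0 is not in the set, so inf = 0 is not attained.
Conclusion: sup(S) = 9, attained in S.

9


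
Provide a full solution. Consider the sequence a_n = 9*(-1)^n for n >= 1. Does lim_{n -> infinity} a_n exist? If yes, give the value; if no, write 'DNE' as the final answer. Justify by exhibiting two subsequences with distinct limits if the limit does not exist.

Examine the behaviour of a_n along subsequences.
Even-n subsequence a_{2k} = 9 -> 9. Odd-n subsequence a_{2k+1} = -9 -> -9.
Since these two subsequential limits are 9 and -9, distinct, the full sequence cannot converge (a convergent sequence has all subsequences tending to the same limit). So lim a_n does not exist.

DNE


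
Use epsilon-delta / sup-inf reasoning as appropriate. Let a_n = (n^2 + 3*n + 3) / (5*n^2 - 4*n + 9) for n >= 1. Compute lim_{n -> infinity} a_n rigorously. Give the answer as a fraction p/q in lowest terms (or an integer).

Divide numerator and denominator by n^2, the highest power:
numerator / n^2 = 1 + 3/n + 3/n^2
denominator / n^2 = 5 - 4/n + 9/n^2
As n -> infinity, all terms of the form c/n^k (k >= 1) tend to 0.
So numerator / n^2 -> 1 and denominator / n^2 -> 5.
Therefore lim a_n = 1/5.

1/5


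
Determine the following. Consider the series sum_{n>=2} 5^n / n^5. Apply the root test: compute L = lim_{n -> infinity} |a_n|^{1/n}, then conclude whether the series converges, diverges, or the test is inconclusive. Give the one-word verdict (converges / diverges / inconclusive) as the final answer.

Let a_n denote the general term. Form |a_n|^(1/n) and simplify:
|a_n|^(1/n) = 5/n^(5/n)
Take the limit as n -> infinity: L = 5.
Since L = 5 > 1, the root test implies divergence.

diverges


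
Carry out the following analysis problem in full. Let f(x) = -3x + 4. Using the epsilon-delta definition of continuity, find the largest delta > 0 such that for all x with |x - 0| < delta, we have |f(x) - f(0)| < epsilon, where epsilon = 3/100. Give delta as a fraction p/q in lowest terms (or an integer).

We compute f(0) = -3*(0) + 4 = 4.
|f(x) - f(0)| = |-3x + 4 - (4)| = |-3(x - 0)| = 3|x - 0|.
We need 3|x - 0| < 3/100, i.e. |x - 0| < 3/100 / 3 = 1/100.
So any delta <= 1/100 works. Conversely, if delta > 1/100, then x = 0 + 1/100 satisfies |x - 0| = 1/100 < delta but |f(x) - f(0)| = 3 * 1/100 = 3/100, which is not < 3/100; so no larger delta works.
Hence the largest such delta is 1/100.

1/100


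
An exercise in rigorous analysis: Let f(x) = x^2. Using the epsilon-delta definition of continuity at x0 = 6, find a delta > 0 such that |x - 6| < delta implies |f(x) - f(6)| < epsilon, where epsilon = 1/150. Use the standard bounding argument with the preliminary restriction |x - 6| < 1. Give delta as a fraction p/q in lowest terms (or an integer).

Factor: |x^2 - (6)^2| = |x - 6| * |x + 6|.
Impose |x - 6| < 1 first. Then |x + 6| = |(x - 6) + 2*(6)| <= |x - 6| + 2*|6| < 1 + 12 = 13.
So |x^2 - (6)^2| < delta * 13.
We need delta * 13 <= 1/150, i.e. delta <= 1/150/13 = 1/1950.
Since 1/1950 < 1, this is tighter than 1; take delta = 1/1950.
So delta = 1/1950 works.

1/1950


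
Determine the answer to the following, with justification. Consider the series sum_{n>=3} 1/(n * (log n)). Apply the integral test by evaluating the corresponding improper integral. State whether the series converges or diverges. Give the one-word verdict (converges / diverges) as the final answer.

Let f(x) = 1/(x*log(x)). Then f is positive, continuous, and decreasing on [3, infinity), so the integral test applies.
Compute the improper integral int_{3}^infinity f(x) dx:
  antiderivative F(x) = log(log(x)).
  F(x) = log(log(x)) -> infinity as x -> infinity. The integral diverges, so by the integral test, the series diverges.

diverges


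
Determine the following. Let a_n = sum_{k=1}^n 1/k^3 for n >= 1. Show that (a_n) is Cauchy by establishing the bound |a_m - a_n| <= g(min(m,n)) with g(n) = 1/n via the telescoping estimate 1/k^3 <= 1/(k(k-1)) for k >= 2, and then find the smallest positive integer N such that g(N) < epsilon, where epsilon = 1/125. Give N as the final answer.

For m > n >= 1: |a_m - a_n| = sum_{k=n+1}^m 1/k^3.
Use 1/k^3 <= 1/(k(k-1)) = 1/(k-1) - 1/k for k >= 2 (which holds since k^3 >= k^2 >= k(k-1) for k >= 2):
sum_{k=n+1}^m 1/k^3 <= sum_{k=n+1}^m (1/(k-1) - 1/k) = 1/n - 1/m <= 1/n.
By symmetry the same bound holds with n,m swapped, so |a_m - a_n| <= 1/min(m,n) = g(min(m,n)). Since g(n) -> 0, (a_n) is Cauchy.
Now solve g(N) < 1/125: 1/N < 1/125 <=> N > 1/(1/125) = 125.
The smallest integer strictly greater than 125 is N = 126.
Check: g(126) = 1/126 < 1/125; g(125) = 1/125 >= 1/125. So N = 126.

126


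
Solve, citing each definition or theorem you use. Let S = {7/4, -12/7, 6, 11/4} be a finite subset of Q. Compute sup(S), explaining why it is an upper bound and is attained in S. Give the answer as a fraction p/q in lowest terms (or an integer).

S is finite, so sup(S) = max(S).
Sorted decreasing:
6, 11/4, 7/4, -12/7
The extremum is 6.
For every x in S, x <= 6. And 6 is in S, so it is attained.
Therefore sup(S) = 6.

6


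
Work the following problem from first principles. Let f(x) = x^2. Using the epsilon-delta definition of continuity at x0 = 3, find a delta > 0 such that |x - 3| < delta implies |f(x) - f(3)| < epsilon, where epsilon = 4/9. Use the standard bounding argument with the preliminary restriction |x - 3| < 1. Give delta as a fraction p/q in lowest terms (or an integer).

Factor: |x^2 - (3)^2| = |x - 3| * |x + 3|.
Impose |x - 3| < 1 first. Then |x + 3| = |(x - 3) + 2*(3)| <= |x - 3| + 2*|3| < 1 + 6 = 7.
So |x^2 - (3)^2| < delta * 7.
We need delta * 7 <= 4/9, i.e. delta <= 4/9/7 = 4/63.
Since 4/63 < 1, this is tighter than 1; take delta = 4/63.
So delta = 4/63 works.

4/63


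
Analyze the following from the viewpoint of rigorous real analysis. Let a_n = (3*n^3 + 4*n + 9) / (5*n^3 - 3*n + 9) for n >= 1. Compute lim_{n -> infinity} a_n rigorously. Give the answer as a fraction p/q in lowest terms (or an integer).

Divide numerator and denominator by n^3, the highest power:
numerator / n^3 = 3 + 4/n^2 + 9/n^3
denominator / n^3 = 5 - 3/n^2 + 9/n^3
As n -> infinity, all terms of the form c/n^k (k >= 1) tend to 0.
So numerator / n^3 -> 3 and denominator / n^3 -> 5.
Therefore lim a_n = 3/5.

3/5


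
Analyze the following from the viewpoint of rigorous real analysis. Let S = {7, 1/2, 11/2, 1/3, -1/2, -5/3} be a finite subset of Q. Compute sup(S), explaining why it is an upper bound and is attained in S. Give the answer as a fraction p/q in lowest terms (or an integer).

S is finite, so sup(S) = max(S).
Sorted decreasing:
7, 11/2, 1/2, 1/3, -1/2, -5/3
The extremum is 7.
For every x in S, x <= 7. And 7 is in S, so it is attained.
Therefore sup(S) = 7.

7


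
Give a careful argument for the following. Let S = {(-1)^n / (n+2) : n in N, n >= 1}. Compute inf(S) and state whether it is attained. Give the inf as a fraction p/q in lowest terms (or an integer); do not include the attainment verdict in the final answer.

Analysis:
- Values: -1/3, 1/4, -1/5, 1/6, -1/7, ...
- Positive terms (even n): 1/(2+2), 1/(4+2), ... decreasing -> max = 1/4 (n=2).
- Negative terms (odd n): -1/(1+2), -1/(3+2), ... increasing -> min = -1/3 (n=1).
- So sup = 1/4 (attained at n=2); inf = -1/3 (attained at n=1).
Conclusion: inf(S) = -1/3, attained in S.

-1/3


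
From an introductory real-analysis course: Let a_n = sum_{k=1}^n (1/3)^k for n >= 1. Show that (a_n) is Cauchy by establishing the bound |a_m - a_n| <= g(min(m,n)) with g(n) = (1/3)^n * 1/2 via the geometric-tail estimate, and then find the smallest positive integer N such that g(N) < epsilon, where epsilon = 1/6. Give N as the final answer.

For m > n >= 1: |a_m - a_n| = sum_{k=n+1}^m (1/3)^k < sum_{k=n+1}^infinity (1/3)^k = (1/3)^(n+1) / (1 - 1/3) = (1/3)^n * (1/3) * (3/2) = (1/3)^n * 1/2.
So g(n) = (1/3)^n / 2. Since g(n) -> 0, (a_n) is Cauchy.
Now solve g(N) < 1/6: (1/3)^N / 2 < 1/6 <=> 3^N > 1 / (2 * 1/6) = 3.
Check powers of 3: 3^1 = 3 <= 3, 3^2 = 9 > 3.
So the smallest such N is 2. Check: g(2) = 1/(2 * 9) = 1/18 < 1/6.

2


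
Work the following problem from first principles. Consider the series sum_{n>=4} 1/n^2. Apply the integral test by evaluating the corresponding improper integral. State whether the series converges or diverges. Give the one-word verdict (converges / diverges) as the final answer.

Let f(x) = x^(-2). Then f is positive, continuous, and decreasing on [4, infinity), so the integral test applies.
Compute the improper integral int_{4}^infinity f(x) dx:
  antiderivative F(x) = -1/x.
  As x -> infinity, F(x) -> 0 (since p = 2 > 1).
  So int = F(infinity) - F(4) = 0 - (-1/4) = 1/4.
  Finite, so by the integral test, the series converges.

converges


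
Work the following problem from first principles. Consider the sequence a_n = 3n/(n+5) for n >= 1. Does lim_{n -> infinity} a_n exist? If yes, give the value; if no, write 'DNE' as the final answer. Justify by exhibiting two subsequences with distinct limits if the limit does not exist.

Examine the behaviour of a_n along subsequences.
Even-n subsequence a_{2k} = 3(2k)/(2k+5) -> 3. Odd-n subsequence a_{2k+1} = 3(2k+1)/(2k+6) -> 3. Both tend to 3, which suggests the limit is 3; verify directly.
|a_n - 3| = |3n - 3(n+5)| / (n+5) = 15/(n+5) < 15/n for every n >= 1.
Given epsilon > 0, choose a positive integer N > 15/epsilon. Then for all n >= N, |a_n - 3| < 15/n <= 15/N < epsilon.
So by the definition of the limit, lim a_n exists and equals 3.

3


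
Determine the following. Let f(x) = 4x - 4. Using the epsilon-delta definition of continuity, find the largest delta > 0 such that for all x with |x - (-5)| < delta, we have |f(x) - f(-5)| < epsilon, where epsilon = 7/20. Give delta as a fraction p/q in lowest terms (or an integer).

We compute f(-5) = 4*(-5) - 4 = -24.
|f(x) - f(-5)| = |4x - 4 - (-24)| = |4(x - (-5))| = 4|x - (-5)|.
We need 4|x - (-5)| < 7/20, i.e. |x - (-5)| < 7/20 / 4 = 7/80.
So any delta <= 7/80 works. Conversely, if delta > 7/80, then x = -5 + 7/80 satisfies |x - (-5)| = 7/80 < delta but |f(x) - f(-5)| = 4 * 7/80 = 7/20, which is not < 7/20; so no larger delta works.
Hence the largest such delta is 7/80.

7/80


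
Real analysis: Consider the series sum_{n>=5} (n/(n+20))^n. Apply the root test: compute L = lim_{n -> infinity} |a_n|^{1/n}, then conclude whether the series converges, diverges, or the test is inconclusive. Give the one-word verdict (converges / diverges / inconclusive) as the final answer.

Let a_n denote the general term. Form |a_n|^(1/n) and simplify:
|a_n|^(1/n) = n/(n + 20)
Take the limit as n -> infinity: L = 1.
Since L = 1, the root test is inconclusive. (In fact a_n = (n/(n+20))^n -> e^(-20) != 0, so the nth-term test shows divergence; but the root test itself gives no conclusion.)

inconclusive


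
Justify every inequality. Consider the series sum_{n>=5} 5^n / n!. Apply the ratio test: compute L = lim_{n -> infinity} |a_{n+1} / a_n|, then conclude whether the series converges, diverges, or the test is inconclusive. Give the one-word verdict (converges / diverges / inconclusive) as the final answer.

Let a_n denote the general term. Form the ratio a_{n+1}/a_n and simplify:
a_{n+1}/a_n = 5/(n + 1)
Take the limit as n -> infinity: L = 0.
Since L = 0 < 1, the ratio test implies the series converges.

converges


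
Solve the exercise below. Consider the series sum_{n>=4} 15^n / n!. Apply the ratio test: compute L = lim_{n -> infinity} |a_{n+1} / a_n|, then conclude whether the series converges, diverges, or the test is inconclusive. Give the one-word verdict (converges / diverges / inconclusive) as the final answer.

Let a_n denote the general term. Form the ratio a_{n+1}/a_n and simplify:
a_{n+1}/a_n = 15/(n + 1)
Take the limit as n -> infinity: L = 0.
Since L = 0 < 1, the ratio test implies the series converges.

converges


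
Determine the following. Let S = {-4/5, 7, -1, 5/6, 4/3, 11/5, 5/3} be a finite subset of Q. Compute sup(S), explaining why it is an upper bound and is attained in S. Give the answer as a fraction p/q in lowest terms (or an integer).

S is finite, so sup(S) = max(S).
Sorted decreasing:
7, 11/5, 5/3, 4/3, 5/6, -4/5, -1
The extremum is 7.
For every x in S, x <= 7. And 7 is in S, so it is attained.
Therefore sup(S) = 7.

7


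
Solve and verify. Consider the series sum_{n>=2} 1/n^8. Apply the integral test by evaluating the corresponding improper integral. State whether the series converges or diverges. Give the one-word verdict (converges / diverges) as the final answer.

Let f(x) = x^(-8). Then f is positive, continuous, and decreasing on [2, infinity), so the integral test applies.
Compute the improper integral int_{2}^infinity f(x) dx:
  antiderivative F(x) = -1/(7*x^7).
  As x -> infinity, F(x) -> 0 (since p = 8 > 1).
  So int = F(infinity) - F(2) = 0 - (-1/896) = 1/896.
  Finite, so by the integral test, the series converges.

converges


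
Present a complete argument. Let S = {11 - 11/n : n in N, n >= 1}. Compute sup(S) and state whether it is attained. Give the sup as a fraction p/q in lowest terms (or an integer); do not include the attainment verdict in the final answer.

Analysis:
- Values: 0, 11/2, 22/3, 33/4, ... strictly increasing.
- Minimum is 0 (n=1); inf = 0 (attained).
- 11 - 11/n -> 11 from below; sup = 11, not attained.
Conclusion: sup(S) = 11, not attained in S.

11


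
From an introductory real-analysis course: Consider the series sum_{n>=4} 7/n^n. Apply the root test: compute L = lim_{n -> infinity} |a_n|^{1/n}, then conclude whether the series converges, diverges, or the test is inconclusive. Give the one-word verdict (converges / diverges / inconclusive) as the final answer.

Let a_n denote the general term. Form |a_n|^(1/n) and simplify:
|a_n|^(1/n) = 7^(1/n)/n
Take the limit as n -> infinity: L = 0.
Since L = 0 < 1, the root test implies convergence.

converges


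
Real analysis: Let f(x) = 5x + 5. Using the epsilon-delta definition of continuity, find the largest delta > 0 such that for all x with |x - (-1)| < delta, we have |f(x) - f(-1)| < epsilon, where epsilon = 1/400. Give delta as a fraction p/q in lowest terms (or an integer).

We compute f(-1) = 5*(-1) + 5 = 0.
|f(x) - f(-1)| = |5x + 5 - (0)| = |5(x - (-1))| = 5|x - (-1)|.
We need 5|x - (-1)| < 1/400, i.e. |x - (-1)| < 1/400 / 5 = 1/2000.
So any delta <= 1/2000 works. Conversely, if delta > 1/2000, then x = -1 + 1/2000 satisfies |x - (-1)| = 1/2000 < delta but |f(x) - f(-1)| = 5 * 1/2000 = 1/400, which is not < 1/400; so no larger delta works.
Hence the largest such delta is 1/2000.

1/2000


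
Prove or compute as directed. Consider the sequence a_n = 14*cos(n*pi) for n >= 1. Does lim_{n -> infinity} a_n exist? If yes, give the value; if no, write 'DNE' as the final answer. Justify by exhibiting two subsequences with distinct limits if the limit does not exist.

Examine the behaviour of a_n along subsequences.
cos(n*pi) = (-1)^n, so a_n = 14*(-1)^n. a_{2k} = 14 -> 14. a_{2k+1} = -14 -> -14.
Since these two subsequential limits are 14 and -14, distinct, the full sequence cannot converge (a convergent sequence has all subsequences tending to the same limit). So lim a_n does not exist.

DNE


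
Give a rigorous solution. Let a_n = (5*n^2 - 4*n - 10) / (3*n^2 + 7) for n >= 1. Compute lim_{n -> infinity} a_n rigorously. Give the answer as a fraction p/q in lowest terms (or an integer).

Divide numerator and denominator by n^2, the highest power:
numerator / n^2 = 5 - 4/n - 10/n^2
denominator / n^2 = 3 + 7/n^2
As n -> infinity, all terms of the form c/n^k (k >= 1) tend to 0.
So numerator / n^2 -> 5 and denominator / n^2 -> 3.
Therefore lim a_n = 5/3.

5/3


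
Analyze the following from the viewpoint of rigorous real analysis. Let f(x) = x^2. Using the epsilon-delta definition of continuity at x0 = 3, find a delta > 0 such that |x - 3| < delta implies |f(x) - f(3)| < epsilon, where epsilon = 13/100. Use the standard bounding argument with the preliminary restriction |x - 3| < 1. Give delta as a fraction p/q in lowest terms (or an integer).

Factor: |x^2 - (3)^2| = |x - 3| * |x + 3|.
Impose |x - 3| < 1 first. Then |x + 3| = |(x - 3) + 2*(3)| <= |x - 3| + 2*|3| < 1 + 6 = 7.
So |x^2 - (3)^2| < delta * 7.
We need delta * 7 <= 13/100, i.e. delta <= 13/100/7 = 13/700.
Since 13/700 < 1, this is tighter than 1; take delta = 13/700.
So delta = 13/700 works.

13/700


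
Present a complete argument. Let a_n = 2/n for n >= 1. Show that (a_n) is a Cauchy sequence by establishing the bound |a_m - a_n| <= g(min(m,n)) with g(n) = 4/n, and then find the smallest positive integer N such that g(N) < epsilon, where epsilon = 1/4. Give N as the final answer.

For any m, n >= 1, by the triangle inequality:
|a_m - a_n| = |2/m - 2/n| <= 2*1/m + 2*1/n <= 4/min(m,n).
So g(n) = 4/n bounds the Cauchy difference. Since g(n) -> 0, (a_n) is Cauchy.
Now solve g(N) < 1/4: 4/N < 1/4 <=> N > 4 / (1/4) = 16.
The smallest integer strictly greater than 16 is N = 17.
Check: g(17) = 4/17 = 4/17 < 1/4; g(16) = 1/4 >= 1/4. So N = 17.

17


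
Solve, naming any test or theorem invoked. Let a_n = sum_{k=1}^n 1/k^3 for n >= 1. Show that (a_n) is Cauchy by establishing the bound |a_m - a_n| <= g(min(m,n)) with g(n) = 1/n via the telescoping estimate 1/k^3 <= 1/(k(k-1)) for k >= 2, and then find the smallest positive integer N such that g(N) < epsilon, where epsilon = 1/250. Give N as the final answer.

For m > n >= 1: |a_m - a_n| = sum_{k=n+1}^m 1/k^3.
Use 1/k^3 <= 1/(k(k-1)) = 1/(k-1) - 1/k for k >= 2 (which holds since k^3 >= k^2 >= k(k-1) for k >= 2):
sum_{k=n+1}^m 1/k^3 <= sum_{k=n+1}^m (1/(k-1) - 1/k) = 1/n - 1/m <= 1/n.
By symmetry the same bound holds with n,m swapped, so |a_m - a_n| <= 1/min(m,n) = g(min(m,n)). Since g(n) -> 0, (a_n) is Cauchy.
Now solve g(N) < 1/250: 1/N < 1/250 <=> N > 1/(1/250) = 250.
The smallest integer strictly greater than 250 is N = 251.
Check: g(251) = 1/251 < 1/250; g(250) = 1/250 >= 1/250. So N = 251.

251


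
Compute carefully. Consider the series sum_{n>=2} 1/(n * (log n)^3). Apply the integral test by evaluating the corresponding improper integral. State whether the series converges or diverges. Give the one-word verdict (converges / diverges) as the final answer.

Let f(x) = 1/(x*log(x)^3). Then f is positive, continuous, and decreasing on [2, infinity), so the integral test applies.
Compute the improper integral int_{2}^infinity f(x) dx:
  antiderivative F(x) = -1/(2*log(x)^2).
  F(x) -> 0 as x -> infinity.  int = 0 - F(2) = 1/(2*log(2)^2) < infinity. By the integral test, the series converges.

converges


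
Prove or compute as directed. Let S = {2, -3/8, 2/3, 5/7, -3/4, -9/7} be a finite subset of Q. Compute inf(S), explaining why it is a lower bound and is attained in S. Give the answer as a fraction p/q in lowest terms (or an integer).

S is finite, so inf(S) = min(S).
Sorted increasing:
-9/7, -3/4, -3/8, 2/3, 5/7, 2
The extremum is -9/7.
For every x in S, x >= -9/7. And -9/7 is in S, so it is attained.
Therefore inf(S) = -9/7.

-9/7


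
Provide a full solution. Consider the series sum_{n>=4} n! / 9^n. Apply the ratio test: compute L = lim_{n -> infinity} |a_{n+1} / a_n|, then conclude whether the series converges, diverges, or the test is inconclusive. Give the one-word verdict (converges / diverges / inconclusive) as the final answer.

Let a_n denote the general term. Form the ratio a_{n+1}/a_n and simplify:
a_{n+1}/a_n = n/9 + 1/9
Take the limit as n -> infinity: L = infinity.
Since L = infinity > 1 (or L = infinity), the ratio test implies the series diverges.

diverges


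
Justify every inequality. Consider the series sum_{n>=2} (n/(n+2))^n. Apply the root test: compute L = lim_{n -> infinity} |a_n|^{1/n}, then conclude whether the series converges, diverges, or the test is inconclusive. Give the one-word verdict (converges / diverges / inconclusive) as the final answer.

Let a_n denote the general term. Form |a_n|^(1/n) and simplify:
|a_n|^(1/n) = n/(n + 2)
Take the limit as n -> infinity: L = 1.
Since L = 1, the root test is inconclusive. (In fact a_n = (n/(n+2))^n -> e^(-2) != 0, so the nth-term test shows divergence; but the root test itself gives no conclusion.)

inconclusive


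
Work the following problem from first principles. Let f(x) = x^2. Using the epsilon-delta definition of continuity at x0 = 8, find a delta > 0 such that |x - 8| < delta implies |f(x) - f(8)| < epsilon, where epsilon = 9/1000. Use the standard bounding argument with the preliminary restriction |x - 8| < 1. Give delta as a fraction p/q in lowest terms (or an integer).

Factor: |x^2 - (8)^2| = |x - 8| * |x + 8|.
Impose |x - 8| < 1 first. Then |x + 8| = |(x - 8) + 2*(8)| <= |x - 8| + 2*|8| < 1 + 16 = 17.
So |x^2 - (8)^2| < delta * 17.
We need delta * 17 <= 9/1000, i.e. delta <= 9/1000/17 = 9/17000.
Since 9/17000 < 1, this is tighter than 1; take delta = 9/17000.
So delta = 9/17000 works.

9/17000


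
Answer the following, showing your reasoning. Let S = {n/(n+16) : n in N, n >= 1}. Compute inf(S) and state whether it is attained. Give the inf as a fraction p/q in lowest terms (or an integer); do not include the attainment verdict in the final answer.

Analysis:
- Values: 1/17, 1/9, 3/19, 1/5, ... strictly increasing.
- Minimum is 1/17 (n=1); inf = 1/17 (attained).
- n/(n+16) = 1 - 16/(n+16) -> 1 from below as n -> infinity, and never equals 1.
- So sup = 1 (not attained).
Conclusion: inf(S) = 1/17, attained in S.

1/17


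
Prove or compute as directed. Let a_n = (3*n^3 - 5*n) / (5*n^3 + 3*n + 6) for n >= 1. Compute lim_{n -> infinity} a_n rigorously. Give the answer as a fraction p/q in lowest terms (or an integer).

Divide numerator and denominator by n^3, the highest power:
numerator / n^3 = 3 - 5/n^2
denominator / n^3 = 5 + 3/n^2 + 6/n^3
As n -> infinity, all terms of the form c/n^k (k >= 1) tend to 0.
So numerator / n^3 -> 3 and denominator / n^3 -> 5.
Therefore lim a_n = 3/5.

3/5


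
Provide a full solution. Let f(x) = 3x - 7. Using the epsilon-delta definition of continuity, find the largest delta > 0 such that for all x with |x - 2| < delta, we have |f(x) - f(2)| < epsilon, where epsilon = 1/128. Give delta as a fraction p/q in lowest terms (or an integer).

We compute f(2) = 3*(2) - 7 = -1.
|f(x) - f(2)| = |3x - 7 - (-1)| = |3(x - 2)| = 3|x - 2|.
We need 3|x - 2| < 1/128, i.e. |x - 2| < 1/128 / 3 = 1/384.
So any delta <= 1/384 works. Conversely, if delta > 1/384, then x = 2 + 1/384 satisfies |x - 2| = 1/384 < delta but |f(x) - f(2)| = 3 * 1/384 = 1/128, which is not < 1/128; so no larger delta works.
Hence the largest such delta is 1/384.

1/384


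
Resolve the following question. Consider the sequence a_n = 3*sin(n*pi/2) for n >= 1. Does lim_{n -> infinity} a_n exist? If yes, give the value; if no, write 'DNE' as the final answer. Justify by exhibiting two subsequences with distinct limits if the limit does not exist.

Examine the behaviour of a_n along subsequences.
a_{4k+1} = 3*sin(pi/2 + 2k*pi) = 3 -> 3. a_{4k+3} = 3*sin(3pi/2 + 2k*pi) = -3 -> -3.
Since these two subsequential limits are 3 and -3, distinct, the full sequence cannot converge (a convergent sequence has all subsequences tending to the same limit). So lim a_n does not exist.

DNE


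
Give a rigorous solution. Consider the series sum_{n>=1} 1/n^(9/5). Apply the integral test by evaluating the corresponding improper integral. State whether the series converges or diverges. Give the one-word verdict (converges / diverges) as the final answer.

Let f(x) = x^(-9/5). Then f is positive, continuous, and decreasing on [1, infinity), so the integral test applies.
Compute the improper integral int_{1}^infinity f(x) dx:
  antiderivative F(x) = -5/(4*x^(4/5)).
  As x -> infinity, F(x) -> 0 (since p = 9/5 > 1).
  So int = F(infinity) - F(1) = 0 - (-5/4) = 5/4.
  Finite, so by the integral test, the series converges.

converges


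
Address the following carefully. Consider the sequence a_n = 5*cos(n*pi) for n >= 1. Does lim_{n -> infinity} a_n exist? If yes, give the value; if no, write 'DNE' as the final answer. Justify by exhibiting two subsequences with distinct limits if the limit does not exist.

Examine the behaviour of a_n along subsequences.
cos(n*pi) = (-1)^n, so a_n = 5*(-1)^n. a_{2k} = 5 -> 5. a_{2k+1} = -5 -> -5.
Since these two subsequential limits are 5 and -5, distinct, the full sequence cannot converge (a convergent sequence has all subsequences tending to the same limit). So lim a_n does not exist.

DNE


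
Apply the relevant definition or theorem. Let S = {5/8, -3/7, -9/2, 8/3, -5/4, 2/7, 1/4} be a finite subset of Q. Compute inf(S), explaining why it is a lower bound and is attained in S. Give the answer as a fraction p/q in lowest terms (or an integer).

S is finite, so inf(S) = min(S).
Sorted increasing:
-9/2, -5/4, -3/7, 1/4, 2/7, 5/8, 8/3
The extremum is -9/2.
For every x in S, x >= -9/2. And -9/2 is in S, so it is attained.
Therefore inf(S) = -9/2.

-9/2


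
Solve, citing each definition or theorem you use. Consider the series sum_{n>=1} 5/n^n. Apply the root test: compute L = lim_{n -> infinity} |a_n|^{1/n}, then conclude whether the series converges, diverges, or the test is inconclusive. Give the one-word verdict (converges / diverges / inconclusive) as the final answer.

Let a_n denote the general term. Form |a_n|^(1/n) and simplify:
|a_n|^(1/n) = 5^(1/n)/n
Take the limit as n -> infinity: L = 0.
Since L = 0 < 1, the root test implies convergence.

converges


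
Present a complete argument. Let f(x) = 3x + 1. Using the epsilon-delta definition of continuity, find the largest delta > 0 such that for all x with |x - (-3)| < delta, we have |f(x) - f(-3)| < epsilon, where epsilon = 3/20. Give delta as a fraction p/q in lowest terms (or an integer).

We compute f(-3) = 3*(-3) + 1 = -8.
|f(x) - f(-3)| = |3x + 1 - (-8)| = |3(x - (-3))| = 3|x - (-3)|.
We need 3|x - (-3)| < 3/20, i.e. |x - (-3)| < 3/20 / 3 = 1/20.
So any delta <= 1/20 works. Conversely, if delta > 1/20, then x = -3 + 1/20 satisfies |x - (-3)| = 1/20 < delta but |f(x) - f(-3)| = 3 * 1/20 = 3/20, which is not < 3/20; so no larger delta works.
Hence the largest such delta is 1/20.

1/20


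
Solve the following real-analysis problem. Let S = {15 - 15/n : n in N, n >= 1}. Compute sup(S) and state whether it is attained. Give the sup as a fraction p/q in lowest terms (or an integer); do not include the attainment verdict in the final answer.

Analysis:
- Values: 0, 15/2, 10, 45/4, ... strictly increasing.
- Minimum is 0 (n=1); inf = 0 (attained).
- 15 - 15/n -> 15 from below; sup = 15, not attained.
Conclusion: sup(S) = 15, not attained in S.

15


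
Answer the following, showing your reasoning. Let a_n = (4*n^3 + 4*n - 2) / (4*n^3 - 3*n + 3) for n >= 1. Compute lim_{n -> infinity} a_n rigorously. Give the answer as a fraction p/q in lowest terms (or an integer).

Divide numerator and denominator by n^3, the highest power:
numerator / n^3 = 4 + 4/n^2 - 2/n^3
denominator / n^3 = 4 - 3/n^2 + 3/n^3
As n -> infinity, all terms of the form c/n^k (k >= 1) tend to 0.
So numerator / n^3 -> 4 and denominator / n^3 -> 4.
Therefore lim a_n = 1.

1


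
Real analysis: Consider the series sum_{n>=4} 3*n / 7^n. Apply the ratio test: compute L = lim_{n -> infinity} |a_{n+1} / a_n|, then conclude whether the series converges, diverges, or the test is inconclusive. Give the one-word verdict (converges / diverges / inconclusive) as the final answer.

Let a_n denote the general term. Form the ratio a_{n+1}/a_n and simplify:
a_{n+1}/a_n = (n + 1)/(7*n)
Take the limit as n -> infinity: L = 1/7.
Since L = 1/7 < 1, the ratio test implies the series converges.

converges


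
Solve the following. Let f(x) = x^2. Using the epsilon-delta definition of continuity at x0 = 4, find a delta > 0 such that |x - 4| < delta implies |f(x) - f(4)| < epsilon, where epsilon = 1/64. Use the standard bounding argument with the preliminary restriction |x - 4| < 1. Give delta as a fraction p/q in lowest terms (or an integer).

Factor: |x^2 - (4)^2| = |x - 4| * |x + 4|.
Impose |x - 4| < 1 first. Then |x + 4| = |(x - 4) + 2*(4)| <= |x - 4| + 2*|4| < 1 + 8 = 9.
So |x^2 - (4)^2| < delta * 9.
We need delta * 9 <= 1/64, i.e. delta <= 1/64/9 = 1/576.
Since 1/576 < 1, this is tighter than 1; take delta = 1/576.
So delta = 1/576 works.

1/576


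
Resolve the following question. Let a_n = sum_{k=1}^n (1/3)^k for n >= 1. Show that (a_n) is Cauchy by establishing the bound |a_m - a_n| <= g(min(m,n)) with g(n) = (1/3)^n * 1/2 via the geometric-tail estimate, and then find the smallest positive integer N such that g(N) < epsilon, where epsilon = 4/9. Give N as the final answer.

For m > n >= 1: |a_m - a_n| = sum_{k=n+1}^m (1/3)^k < sum_{k=n+1}^infinity (1/3)^k = (1/3)^(n+1) / (1 - 1/3) = (1/3)^n * (1/3) * (3/2) = (1/3)^n * 1/2.
So g(n) = (1/3)^n / 2. Since g(n) -> 0, (a_n) is Cauchy.
Now solve g(N) < 4/9: (1/3)^N / 2 < 4/9 <=> 3^N > 1 / (2 * 4/9) = 9/8.
Check powers of 3: 3^0 = 1 <= 9/8, 3^1 = 3 > 9/8.
So the smallest such N is 1. Check: g(1) = 1/(2 * 3) = 1/6 < 4/9.

1


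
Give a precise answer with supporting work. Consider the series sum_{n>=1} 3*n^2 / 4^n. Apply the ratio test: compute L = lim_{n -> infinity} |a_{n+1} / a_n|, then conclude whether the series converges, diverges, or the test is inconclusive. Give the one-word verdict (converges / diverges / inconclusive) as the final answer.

Let a_n denote the general term. Form the ratio a_{n+1}/a_n and simplify:
a_{n+1}/a_n = (n + 1)^2/(4*n^2)
Take the limit as n -> infinity: L = 1/4.
Since L = 1/4 < 1, the ratio test implies the series converges.

converges


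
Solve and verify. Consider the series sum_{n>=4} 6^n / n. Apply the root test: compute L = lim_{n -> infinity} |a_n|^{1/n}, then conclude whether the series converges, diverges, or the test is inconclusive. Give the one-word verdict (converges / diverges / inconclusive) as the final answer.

Let a_n denote the general term. Form |a_n|^(1/n) and simplify:
|a_n|^(1/n) = 6/n^(1/n)
Take the limit as n -> infinity: L = 6.
Since L = 6 > 1, the root test implies divergence.

diverges


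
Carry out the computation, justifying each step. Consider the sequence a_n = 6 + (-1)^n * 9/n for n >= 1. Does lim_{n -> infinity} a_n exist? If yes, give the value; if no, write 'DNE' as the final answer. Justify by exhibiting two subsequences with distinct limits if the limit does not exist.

Examine the behaviour of a_n along subsequences.
Even-n subsequence a_{2k} = 6 + 9/(2k) -> 6. Odd-n subsequence a_{2k+1} = 6 - 9/(2k+1) -> 6. Both tend to 6, which suggests the limit is 6; verify directly.
|a_n - 6| = |(-1)^n * 9/n| = 9/n for every n >= 1.
Given epsilon > 0, choose a positive integer N > 9/epsilon. Then for all n >= N, |a_n - 6| = 9/n <= 9/N < epsilon.
So by the definition of the limit, lim a_n exists and equals 6.

6


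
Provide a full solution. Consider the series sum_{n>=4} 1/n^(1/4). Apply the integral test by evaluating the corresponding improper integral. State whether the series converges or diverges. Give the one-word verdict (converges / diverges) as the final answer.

Let f(x) = x^(-1/4). Then f is positive, continuous, and decreasing on [4, infinity), so the integral test applies.
Compute the improper integral int_{4}^infinity f(x) dx:
  antiderivative F(x) = 4*x^(3/4)/3.
  As x -> infinity, F(x) -> infinity (since p = 1/4 < 1).
  So the integral diverges. By the integral test, the series diverges.

diverges


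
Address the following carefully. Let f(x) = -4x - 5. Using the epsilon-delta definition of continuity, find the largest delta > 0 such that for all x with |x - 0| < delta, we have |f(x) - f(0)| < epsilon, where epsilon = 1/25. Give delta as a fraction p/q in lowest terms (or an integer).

We compute f(0) = -4*(0) - 5 = -5.
|f(x) - f(0)| = |-4x - 5 - (-5)| = |-4(x - 0)| = 4|x - 0|.
We need 4|x - 0| < 1/25, i.e. |x - 0| < 1/25 / 4 = 1/100.
So any delta <= 1/100 works. Conversely, if delta > 1/100, then x = 0 + 1/100 satisfies |x - 0| = 1/100 < delta but |f(x) - f(0)| = 4 * 1/100 = 1/25, which is not < 1/25; so no larger delta works.
Hence the largest such delta is 1/100.

1/100


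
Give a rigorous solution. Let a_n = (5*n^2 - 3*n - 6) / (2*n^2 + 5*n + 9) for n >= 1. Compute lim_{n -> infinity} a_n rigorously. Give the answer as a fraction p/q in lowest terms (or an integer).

Divide numerator and denominator by n^2, the highest power:
numerator / n^2 = 5 - 3/n - 6/n^2
denominator / n^2 = 2 + 5/n + 9/n^2
As n -> infinity, all terms of the form c/n^k (k >= 1) tend to 0.
So numerator / n^2 -> 5 and denominator / n^2 -> 2.
Therefore lim a_n = 5/2.

5/2


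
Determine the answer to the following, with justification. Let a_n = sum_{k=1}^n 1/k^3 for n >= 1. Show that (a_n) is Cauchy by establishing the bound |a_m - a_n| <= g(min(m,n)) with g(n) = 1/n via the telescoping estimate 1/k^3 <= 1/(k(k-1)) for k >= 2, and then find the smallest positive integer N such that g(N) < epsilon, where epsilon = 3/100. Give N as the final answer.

For m > n >= 1: |a_m - a_n| = sum_{k=n+1}^m 1/k^3.
Use 1/k^3 <= 1/(k(k-1)) = 1/(k-1) - 1/k for k >= 2 (which holds since k^3 >= k^2 >= k(k-1) for k >= 2):
sum_{k=n+1}^m 1/k^3 <= sum_{k=n+1}^m (1/(k-1) - 1/k) = 1/n - 1/m <= 1/n.
By symmetry the same bound holds with n,m swapped, so |a_m - a_n| <= 1/min(m,n) = g(min(m,n)). Since g(n) -> 0, (a_n) is Cauchy.
Now solve g(N) < 3/100: 1/N < 3/100 <=> N > 1/(3/100) = 100/3.
The smallest integer strictly greater than 100/3 is N = 34.
Check: g(34) = 1/34 < 3/100; g(33) = 1/33 >= 3/100. So N = 34.

34


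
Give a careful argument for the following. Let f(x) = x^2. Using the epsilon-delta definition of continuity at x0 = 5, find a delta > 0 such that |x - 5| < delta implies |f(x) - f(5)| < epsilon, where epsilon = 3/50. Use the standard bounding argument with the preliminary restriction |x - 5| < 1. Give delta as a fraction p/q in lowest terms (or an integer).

Factor: |x^2 - (5)^2| = |x - 5| * |x + 5|.
Impose |x - 5| < 1 first. Then |x + 5| = |(x - 5) + 2*(5)| <= |x - 5| + 2*|5| < 1 + 10 = 11.
So |x^2 - (5)^2| < delta * 11.
We need delta * 11 <= 3/50, i.e. delta <= 3/50/11 = 3/550.
Since 3/550 < 1, this is tighter than 1; take delta = 3/550.
So delta = 3/550 works.

3/550


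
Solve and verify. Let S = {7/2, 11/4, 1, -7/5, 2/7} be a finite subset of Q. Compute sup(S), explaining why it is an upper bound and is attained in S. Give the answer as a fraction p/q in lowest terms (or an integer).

S is finite, so sup(S) = max(S).
Sorted decreasing:
7/2, 11/4, 1, 2/7, -7/5
The extremum is 7/2.
For every x in S, x <= 7/2. And 7/2 is in S, so it is attained.
Therefore sup(S) = 7/2.

7/2


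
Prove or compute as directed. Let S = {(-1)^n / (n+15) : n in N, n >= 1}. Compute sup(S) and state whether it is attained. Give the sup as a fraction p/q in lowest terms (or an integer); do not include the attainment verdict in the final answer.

Analysis:
- Values: -1/16, 1/17, -1/18, 1/19, -1/20, ...
- Positive terms (even n): 1/(2+15), 1/(4+15), ... decreasing -> max = 1/17 (n=2).
- Negative terms (odd n): -1/(1+15), -1/(3+15), ... increasing -> min = -1/16 (n=1).
- So sup = 1/17 (attained at n=2); inf = -1/16 (attained at n=1).
Conclusion: sup(S) = 1/17, attained in S.

1/17


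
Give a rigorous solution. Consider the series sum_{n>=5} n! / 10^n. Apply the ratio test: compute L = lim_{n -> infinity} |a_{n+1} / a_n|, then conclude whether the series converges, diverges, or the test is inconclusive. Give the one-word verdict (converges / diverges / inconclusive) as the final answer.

Let a_n denote the general term. Form the ratio a_{n+1}/a_n and simplify:
a_{n+1}/a_n = n/10 + 1/10
Take the limit as n -> infinity: L = infinity.
Since L = infinity > 1 (or L = infinity), the ratio test implies the series diverges.

diverges


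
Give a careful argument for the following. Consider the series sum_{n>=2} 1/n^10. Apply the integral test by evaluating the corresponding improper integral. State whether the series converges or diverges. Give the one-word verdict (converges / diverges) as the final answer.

Let f(x) = x^(-10). Then f is positive, continuous, and decreasing on [2, infinity), so the integral test applies.
Compute the improper integral int_{2}^infinity f(x) dx:
  antiderivative F(x) = -1/(9*x^9).
  As x -> infinity, F(x) -> 0 (since p = 10 > 1).
  So int = F(infinity) - F(2) = 0 - (-1/4608) = 1/4608.
  Finite, so by the integral test, the series converges.

converges


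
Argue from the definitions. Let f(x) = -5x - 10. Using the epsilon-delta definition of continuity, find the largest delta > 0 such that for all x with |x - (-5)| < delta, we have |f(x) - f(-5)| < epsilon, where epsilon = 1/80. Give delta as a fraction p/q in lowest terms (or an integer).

We compute f(-5) = -5*(-5) - 10 = 15.
|f(x) - f(-5)| = |-5x - 10 - (15)| = |-5(x - (-5))| = 5|x - (-5)|.
We need 5|x - (-5)| < 1/80, i.e. |x - (-5)| < 1/80 / 5 = 1/400.
So any delta <= 1/400 works. Conversely, if delta > 1/400, then x = -5 + 1/400 satisfies |x - (-5)| = 1/400 < delta but |f(x) - f(-5)| = 5 * 1/400 = 1/80, which is not < 1/80; so no larger delta works.
Hence the largest such delta is 1/400.

1/400


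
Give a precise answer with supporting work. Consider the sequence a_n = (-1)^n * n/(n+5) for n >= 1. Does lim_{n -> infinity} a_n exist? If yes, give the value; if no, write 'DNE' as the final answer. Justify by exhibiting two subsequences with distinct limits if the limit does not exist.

Examine the behaviour of a_n along subsequences.
a_{2k} = 2k/(2k+5) -> 1. a_{2k+1} = -(2k+1)/(2k+6) -> -1.
Since these two subsequential limits are 1 and -1, distinct, the full sequence cannot converge (a convergent sequence has all subsequences tending to the same limit). So lim a_n does not exist.

DNE


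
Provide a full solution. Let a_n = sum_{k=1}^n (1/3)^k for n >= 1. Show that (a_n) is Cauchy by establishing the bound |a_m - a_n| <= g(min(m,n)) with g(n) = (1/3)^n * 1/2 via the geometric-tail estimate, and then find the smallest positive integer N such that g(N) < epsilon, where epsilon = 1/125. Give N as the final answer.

For m > n >= 1: |a_m - a_n| = sum_{k=n+1}^m (1/3)^k < sum_{k=n+1}^infinity (1/3)^k = (1/3)^(n+1) / (1 - 1/3) = (1/3)^n * (1/3) * (3/2) = (1/3)^n * 1/2.
So g(n) = (1/3)^n / 2. Since g(n) -> 0, (a_n) is Cauchy.
Now solve g(N) < 1/125: (1/3)^N / 2 < 1/125 <=> 3^N > 1 / (2 * 1/125) = 125/2.
Check powers of 3: 3^3 = 27 <= 125/2, 3^4 = 81 > 125/2.
So the smallest such N is 4. Check: g(4) = 1/(2 * 81) = 1/162 < 1/125.

4


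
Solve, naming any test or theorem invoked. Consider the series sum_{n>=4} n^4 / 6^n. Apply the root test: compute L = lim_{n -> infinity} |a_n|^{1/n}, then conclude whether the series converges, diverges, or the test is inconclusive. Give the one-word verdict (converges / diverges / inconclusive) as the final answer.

Let a_n denote the general term. Form |a_n|^(1/n) and simplify:
|a_n|^(1/n) = n^(4/n)/6
Take the limit as n -> infinity: L = 1/6.
Since L = 1/6 < 1, the root test implies convergence.

converges


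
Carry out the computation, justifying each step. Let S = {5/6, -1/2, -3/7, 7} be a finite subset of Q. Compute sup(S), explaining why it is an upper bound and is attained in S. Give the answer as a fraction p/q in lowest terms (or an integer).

S is finite, so sup(S) = max(S).
Sorted decreasing:
7, 5/6, -3/7, -1/2
The extremum is 7.
For every x in S, x <= 7. And 7 is in S, so it is attained.
Therefore sup(S) = 7.

7
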